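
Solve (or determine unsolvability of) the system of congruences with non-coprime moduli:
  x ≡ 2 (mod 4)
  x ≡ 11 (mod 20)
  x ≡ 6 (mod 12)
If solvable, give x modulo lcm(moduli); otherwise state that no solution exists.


Moduli 4, 20, 12 are not pairwise coprime, so CRT works modulo lcm(m_i) when all pairwise compatibility conditions hold.
Pairwise compatibility: gcd(m_i, m_j) must divide a_i - a_j for every pair.
Merge one congruence at a time:
  Start: x ≡ 2 (mod 4).
  Combine with x ≡ 11 (mod 20): gcd(4, 20) = 4, and 11 - 2 = 9 is NOT divisible by 4.
    ⇒ system is inconsistent (no integer solution).

No solution (the system is inconsistent).


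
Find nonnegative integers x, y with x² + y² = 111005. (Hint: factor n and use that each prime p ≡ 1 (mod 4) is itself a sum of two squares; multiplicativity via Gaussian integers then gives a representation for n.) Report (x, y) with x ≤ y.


Step 1: Factor n = 111005 = 5 · 149^2.
Step 2: Check the mod-4 condition on each prime factor: 5 ≡ 1 (mod 4), exponent 1; 149 ≡ 1 (mod 4), exponent 2.
All primes ≡ 3 (mod 4) appear to even exponent (or don't appear), so by the two-squares theorem n IS expressible as a sum of two squares.
Step 3: Build a representation. Here n = 5 · 149 · 149 is a product of primes ≡ 1 (mod 4). Each prime p ≡ 1 (mod 4) is itself a sum of two squares; find a² by testing p − a² for a perfect square:
  5: 5 − 1² = 4 = 2² ⇒ 5 = 1² + 2².
  149: 149 − 1² = 148, 149 − 2² = 145, 149 − 3² = 140, 149 − 4² = 133, 149 − 5² = 124, 149 − 6² = 113, 149 − 7² = 100 = 10² ⇒ 149 = 7² + 10².
  Combine using the Brahmagupta–Fibonacci identity (a² + b²)(c² + d²) = (ac − bd)² + (ad + bc)² = (ac + bd)² + (ad − bc)²:
  5 · 149 = 745: from (1² + 2²)(7² + 10²), take (1·7 − 2·10, 1·10 + 2·7) = (7 − 20, 10 + 14) = (-13, 24); dropping signs (only squares matter) gives (13, 24); check 13² + 24² = 169 + 576 = 745 ✓.
  745 · 149 = 111005: from (13² + 24²)(7² + 10²), take (13·7 − 24·10, 13·10 + 24·7) = (91 − 240, 130 + 168) = (-149, 298); dropping signs (only squares matter) gives (149, 298); check 149² + 298² = 22201 + 88804 = 111005 ✓.
Step 4: Order so x ≤ y and verify: 149² + 298² = 22201 + 88804 = 111005 = n. ✓

n = 111005 = 149² + 298² (one valid representation with x ≤ y).


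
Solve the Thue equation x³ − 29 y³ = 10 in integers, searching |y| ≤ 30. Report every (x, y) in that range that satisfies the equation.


The equation is x³ - 29y³ = 10. For fixed y, x³ = 29·y³ + 10, so a solution requires the RHS to be a perfect cube.
Strategy: iterate y from -30 to 30, compute RHS = 29·y³ + 10, and check whether it is a (positive or negative) perfect cube.
Check small values of y:
  y = 0: RHS = 10 is not a perfect cube.
  y = 1: RHS = 39 is not a perfect cube.
  y = -1: RHS = -19 is not a perfect cube.
  y = 2: RHS = 242 is not a perfect cube.
  y = -2: RHS = -222 is not a perfect cube.
  y = 3: RHS = 793 is not a perfect cube.
  y = -3: RHS = -773 is not a perfect cube.
Continuing the search up to |y| = 30 finds no solutions either.
No (x, y) in the scanned range satisfies the equation.

No integer solutions with |y| ≤ 30.


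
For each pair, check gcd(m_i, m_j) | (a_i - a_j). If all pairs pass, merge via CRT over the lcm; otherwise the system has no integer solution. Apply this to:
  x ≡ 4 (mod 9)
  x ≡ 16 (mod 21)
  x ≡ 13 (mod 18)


Moduli 9, 21, 18 are not pairwise coprime, so CRT works modulo lcm(m_i) when all pairwise compatibility conditions hold.
Pairwise compatibility: gcd(m_i, m_j) must divide a_i - a_j for every pair.
Merge one congruence at a time:
  Start: x ≡ 4 (mod 9).
  Combine with x ≡ 16 (mod 21): gcd(9, 21) = 3; 16 - 4 = 12, which IS divisible by 3, so compatible.
    Write x = 4 + 9·t and substitute into x ≡ 16 (mod 21): 9·t ≡ 16 − 4 = 12 (mod 21).
    Divide the congruence (and modulus) by g = 3: 3·t ≡ 4 (mod 7).
    The inverse of 3 mod 7 is 5 (since 3·5 = 15 = 2·7 + 1), so t ≡ 5·4 = 20 ≡ 6 (mod 7).
    Then x = 4 + 9·6 = 58, valid modulo lcm(9, 21) = 63: x ≡ 58 (mod 63).
  Combine with x ≡ 13 (mod 18): gcd(63, 18) = 9; 13 - 58 = -45, which IS divisible by 9, so compatible.
    Write x = 58 + 63·t and substitute into x ≡ 13 (mod 18): 63·t ≡ 13 − 58 = -45 (mod 18).
    Divide the congruence (and modulus) by g = 9: 7·t ≡ -5 (mod 2).
    Reduce coefficients mod 2: 1·t ≡ 1 (mod 2).
    So t ≡ 1 (mod 2).
    Then x = 58 + 63·1 = 121, valid modulo lcm(63, 18) = 126: x ≡ 121 (mod 126).
Verify: 121 mod 9 = 4, 121 mod 21 = 16, 121 mod 18 = 13.

x ≡ 121 (mod 126).


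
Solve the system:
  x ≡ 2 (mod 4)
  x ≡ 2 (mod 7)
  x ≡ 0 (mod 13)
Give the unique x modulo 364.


Moduli 4, 7, 13 are pairwise coprime; by CRT there is a unique solution modulo M = 4 · 7 · 13 = 364.
Solve pairwise, accumulating the modulus:
  Start with x ≡ 2 (mod 4).
  Combine with x ≡ 2 (mod 7): since gcd(4, 7) = 1, we get a unique residue mod 28.
    Write x = 2 + 4·t and substitute into x ≡ 2 (mod 7): 4·t ≡ 2 − 2 = 0 (mod 7).
    The inverse of 4 mod 7 is 2 (since 4·2 = 8 = 1·7 + 1), so t ≡ 2·0 = 0 ≡ 0 (mod 7).
    Then x = 2 + 4·0 = 2, valid modulo lcm(4, 7) = 28: x ≡ 2 (mod 28).
  Combine with x ≡ 0 (mod 13): since gcd(28, 13) = 1, we get a unique residue mod 364.
    Write x = 2 + 28·t and substitute into x ≡ 0 (mod 13): 28·t ≡ 0 − 2 = -2 (mod 13).
    Reduce coefficients mod 13: 2·t ≡ 11 (mod 13).
    The inverse of 2 mod 13 is 7 (since 2·7 = 14 = 1·13 + 1), so t ≡ 7·11 = 77 ≡ 12 (mod 13).
    Then x = 2 + 28·12 = 338, valid modulo lcm(28, 13) = 364: x ≡ 338 (mod 364).
Verify: 338 mod 4 = 2 ✓, 338 mod 7 = 2 ✓, 338 mod 13 = 0 ✓.

x ≡ 338 (mod 364).


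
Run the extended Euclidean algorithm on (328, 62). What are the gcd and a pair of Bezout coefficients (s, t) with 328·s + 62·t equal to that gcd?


Euclidean algorithm on (328, 62) — divide until remainder is 0:
  328 = 5 · 62 + 18
  62 = 3 · 18 + 8
  18 = 2 · 8 + 2
  8 = 4 · 2 + 0
gcd(328, 62) = 2.
Track Bezout coefficients alongside the remainders: start with r₀ = 328 = a·1 + b·0 (s = 1, t = 0) and r₁ = 62 = a·0 + b·1 (s = 0, t = 1); each new remainder r_{k+1} = r_{k-1} − q_k·r_k inherits s_{k+1} = s_{k-1} − q_k·s_k, t_{k+1} = t_{k-1} − q_k·t_k, so r_k = a·s_k + b·t_k at every step:
  q = 5: r = 18, s = 1 − 5·0 = 1, t = 0 − 5·1 = -5  (check: 328·1 + 62·(-5) = 18)
  q = 3: r = 8, s = 0 − 3·1 = -3, t = 1 − 3·(-5) = 16  (check: 328·(-3) + 62·16 = 8)
  q = 2: r = 2, s = 1 − 2·(-3) = 7, t = -5 − 2·16 = -37  (check: 328·7 + 62·(-37) = 2)
The row with r = 2 (the gcd) gives the Bezout coefficients s = 7, t = -37.
Result: 328 · (7) + 62 · (-37) = 2.

gcd(328, 62) = 2; s = 7, t = -37 (check: 328·7 + 62·(-37) = 2).


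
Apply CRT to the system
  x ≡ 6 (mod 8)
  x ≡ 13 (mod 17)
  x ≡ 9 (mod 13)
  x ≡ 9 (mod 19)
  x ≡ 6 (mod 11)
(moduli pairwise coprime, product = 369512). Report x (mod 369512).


Product of moduli M = 8 · 17 · 13 · 19 · 11 = 369512.
Merge one congruence at a time:
  Start: x ≡ 6 (mod 8).
  Combine with x ≡ 13 (mod 17); new modulus lcm = 136.
    Write x = 6 + 8·t and substitute into x ≡ 13 (mod 17): 8·t ≡ 13 − 6 = 7 (mod 17).
    The inverse of 8 mod 17 is 15 (since 8·15 = 120 = 7·17 + 1), so t ≡ 15·7 = 105 ≡ 3 (mod 17).
    Then x = 6 + 8·3 = 30, valid modulo lcm(8, 17) = 136: x ≡ 30 (mod 136).
  Combine with x ≡ 9 (mod 13); new modulus lcm = 1768.
    Write x = 30 + 136·t and substitute into x ≡ 9 (mod 13): 136·t ≡ 9 − 30 = -21 (mod 13).
    Reduce coefficients mod 13: 6·t ≡ 5 (mod 13).
    The inverse of 6 mod 13 is 11 (since 6·11 = 66 = 5·13 + 1), so t ≡ 11·5 = 55 ≡ 3 (mod 13).
    Then x = 30 + 136·3 = 438, valid modulo lcm(136, 13) = 1768: x ≡ 438 (mod 1768).
  Combine with x ≡ 9 (mod 19); new modulus lcm = 33592.
    Write x = 438 + 1768·t and substitute into x ≡ 9 (mod 19): 1768·t ≡ 9 − 438 = -429 (mod 19).
    Reduce coefficients mod 19: 1·t ≡ 8 (mod 19).
    So t ≡ 8 (mod 19).
    Then x = 438 + 1768·8 = 14582, valid modulo lcm(1768, 19) = 33592: x ≡ 14582 (mod 33592).
  Combine with x ≡ 6 (mod 11); new modulus lcm = 369512.
    Write x = 14582 + 33592·t and substitute into x ≡ 6 (mod 11): 33592·t ≡ 6 − 14582 = -14576 (mod 11).
    Reduce coefficients mod 11: 9·t ≡ 10 (mod 11).
    The inverse of 9 mod 11 is 5 (since 9·5 = 45 = 4·11 + 1), so t ≡ 5·10 = 50 ≡ 6 (mod 11).
    Then x = 14582 + 33592·6 = 216134, valid modulo lcm(33592, 11) = 369512: x ≡ 216134 (mod 369512).
Verify against each original: 216134 mod 8 = 6, 216134 mod 17 = 13, 216134 mod 13 = 9, 216134 mod 19 = 9, 216134 mod 11 = 6.

x ≡ 216134 (mod 369512).


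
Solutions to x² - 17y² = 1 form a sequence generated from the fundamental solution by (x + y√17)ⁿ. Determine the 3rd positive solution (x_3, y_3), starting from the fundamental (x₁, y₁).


Step 1: Find the fundamental solution (x₁, y₁) of x² - 17y² = 1.
  Expand √17 as a continued fraction. a₀ = ⌊√17⌋ = 4; iterate m_{k+1} = d_k·a_k − m_k, d_{k+1} = (17 − m_{k+1}²)/d_k, a_{k+1} = ⌊(a₀ + m_{k+1})/d_{k+1}⌋ (starting m₀ = 0, d₀ = 1), with convergents p_k = a_k·p_{k-1} + p_{k-2}, q_k = a_k·q_{k-1} + q_{k-2} (p₋₁ = 1, q₋₁ = 0):
  k = 0: a₀ = 4; p₀/q₀ = 4/1; p₀² − 17·q₀² = 16 − 17 = -1.
  k = 1: m = 4, d = 1, a = ⌊(4 + 4)/1⌋ = 8; p/q = (8·4 + 1)/(8·1 + 0) = 33/8; p² − 17·q² = 1089 − 1088 = 1.
  The first convergent with p² − 17·q² = 1 gives the fundamental solution (x₁, y₁) = (33, 8).
Step 2: Apply the recurrence (x_{n+1}, y_{n+1}) = (x₁x_n + 17y₁y_n, x₁y_n + y₁x_n) repeatedly.
  From (x_1, y_1) = (33, 8): x_2 = 33·33 + 17·8·8 = 2177; y_2 = 33·8 + 8·33 = 528.
  From (x_2, y_2) = (2177, 528): x_3 = 33·2177 + 17·8·528 = 143649; y_3 = 33·528 + 8·2177 = 34840.
Step 3: Verify x_3² - 17·y_3² = 20635035201 - 20635035200 = 1 (should be 1). ✓

(x_1, y_1) = (33, 8); (x_3, y_3) = (143649, 34840).


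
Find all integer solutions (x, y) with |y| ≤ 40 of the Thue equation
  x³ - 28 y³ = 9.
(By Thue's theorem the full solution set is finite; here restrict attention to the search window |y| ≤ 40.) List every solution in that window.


The equation is x³ - 28y³ = 9. For fixed y, x³ = 28·y³ + 9, so a solution requires the RHS to be a perfect cube.
Strategy: iterate y from -40 to 40, compute RHS = 28·y³ + 9, and check whether it is a (positive or negative) perfect cube.
Check small values of y:
  y = 0: RHS = 9 is not a perfect cube.
  y = 1: RHS = 37 is not a perfect cube.
  y = -1: RHS = -19 is not a perfect cube.
  y = 2: RHS = 233 is not a perfect cube.
  y = -2: RHS = -215 is not a perfect cube.
  y = 3: RHS = 765 is not a perfect cube.
  y = -3: RHS = -747 is not a perfect cube.
Continuing the search up to |y| = 40 finds no solutions either.
No (x, y) in the scanned range satisfies the equation.

No integer solutions with |y| ≤ 40.


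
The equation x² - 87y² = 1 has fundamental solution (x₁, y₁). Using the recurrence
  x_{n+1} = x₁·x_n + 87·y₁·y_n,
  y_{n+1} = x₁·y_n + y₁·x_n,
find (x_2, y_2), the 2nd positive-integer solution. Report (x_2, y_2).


Step 1: Find the fundamental solution (x₁, y₁) of x² - 87y² = 1.
  Expand √87 as a continued fraction. a₀ = ⌊√87⌋ = 9; iterate m_{k+1} = d_k·a_k − m_k, d_{k+1} = (87 − m_{k+1}²)/d_k, a_{k+1} = ⌊(a₀ + m_{k+1})/d_{k+1}⌋ (starting m₀ = 0, d₀ = 1), with convergents p_k = a_k·p_{k-1} + p_{k-2}, q_k = a_k·q_{k-1} + q_{k-2} (p₋₁ = 1, q₋₁ = 0):
  k = 0: a₀ = 9; p₀/q₀ = 9/1; p₀² − 87·q₀² = 81 − 87 = -6.
  k = 1: m = 9, d = 6, a = ⌊(9 + 9)/6⌋ = 3; p/q = (3·9 + 1)/(3·1 + 0) = 28/3; p² − 87·q² = 784 − 783 = 1.
  The first convergent with p² − 87·q² = 1 gives the fundamental solution (x₁, y₁) = (28, 3).
Step 2: Apply the recurrence (x_{n+1}, y_{n+1}) = (x₁x_n + 87y₁y_n, x₁y_n + y₁x_n) repeatedly.
  From (x_1, y_1) = (28, 3): x_2 = 28·28 + 87·3·3 = 1567; y_2 = 28·3 + 3·28 = 168.
Step 3: Verify x_2² - 87·y_2² = 2455489 - 2455488 = 1 (should be 1). ✓

(x_1, y_1) = (28, 3); (x_2, y_2) = (1567, 168).


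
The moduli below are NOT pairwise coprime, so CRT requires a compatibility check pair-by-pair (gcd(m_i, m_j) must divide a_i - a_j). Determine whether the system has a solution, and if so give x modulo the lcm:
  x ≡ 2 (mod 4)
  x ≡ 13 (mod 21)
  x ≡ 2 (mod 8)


Moduli 4, 21, 8 are not pairwise coprime, so CRT works modulo lcm(m_i) when all pairwise compatibility conditions hold.
Pairwise compatibility: gcd(m_i, m_j) must divide a_i - a_j for every pair.
Merge one congruence at a time:
  Start: x ≡ 2 (mod 4).
  Combine with x ≡ 13 (mod 21): gcd(4, 21) = 1; 13 - 2 = 11, which IS divisible by 1, so compatible.
    Write x = 2 + 4·t and substitute into x ≡ 13 (mod 21): 4·t ≡ 13 − 2 = 11 (mod 21).
    The inverse of 4 mod 21 is 16 (since 4·16 = 64 = 3·21 + 1), so t ≡ 16·11 = 176 ≡ 8 (mod 21).
    Then x = 2 + 4·8 = 34, valid modulo lcm(4, 21) = 84: x ≡ 34 (mod 84).
  Combine with x ≡ 2 (mod 8): gcd(84, 8) = 4; 2 - 34 = -32, which IS divisible by 4, so compatible.
    Write x = 34 + 84·t and substitute into x ≡ 2 (mod 8): 84·t ≡ 2 − 34 = -32 (mod 8).
    Divide the congruence (and modulus) by g = 4: 21·t ≡ -8 (mod 2).
    Reduce coefficients mod 2: 1·t ≡ 0 (mod 2).
    So t ≡ 0 (mod 2).
    Then x = 34 + 84·0 = 34, valid modulo lcm(84, 8) = 168: x ≡ 34 (mod 168).
Verify: 34 mod 4 = 2, 34 mod 21 = 13, 34 mod 8 = 2.

x ≡ 34 (mod 168).


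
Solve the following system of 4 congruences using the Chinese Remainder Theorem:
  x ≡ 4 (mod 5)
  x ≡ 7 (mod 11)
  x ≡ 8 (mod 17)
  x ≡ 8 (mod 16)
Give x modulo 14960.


Product of moduli M = 5 · 11 · 17 · 16 = 14960.
Merge one congruence at a time:
  Start: x ≡ 4 (mod 5).
  Combine with x ≡ 7 (mod 11); new modulus lcm = 55.
    Write x = 4 + 5·t and substitute into x ≡ 7 (mod 11): 5·t ≡ 7 − 4 = 3 (mod 11).
    The inverse of 5 mod 11 is 9 (since 5·9 = 45 = 4·11 + 1), so t ≡ 9·3 = 27 ≡ 5 (mod 11).
    Then x = 4 + 5·5 = 29, valid modulo lcm(5, 11) = 55: x ≡ 29 (mod 55).
  Combine with x ≡ 8 (mod 17); new modulus lcm = 935.
    Write x = 29 + 55·t and substitute into x ≡ 8 (mod 17): 55·t ≡ 8 − 29 = -21 (mod 17).
    Reduce coefficients mod 17: 4·t ≡ 13 (mod 17).
    The inverse of 4 mod 17 is 13 (since 4·13 = 52 = 3·17 + 1), so t ≡ 13·13 = 169 ≡ 16 (mod 17).
    Then x = 29 + 55·16 = 909, valid modulo lcm(55, 17) = 935: x ≡ 909 (mod 935).
  Combine with x ≡ 8 (mod 16); new modulus lcm = 14960.
    Write x = 909 + 935·t and substitute into x ≡ 8 (mod 16): 935·t ≡ 8 − 909 = -901 (mod 16).
    Reduce coefficients mod 16: 7·t ≡ 11 (mod 16).
    The inverse of 7 mod 16 is 7 (since 7·7 = 49 = 3·16 + 1), so t ≡ 7·11 = 77 ≡ 13 (mod 16).
    Then x = 909 + 935·13 = 13064, valid modulo lcm(935, 16) = 14960: x ≡ 13064 (mod 14960).
Verify against each original: 13064 mod 5 = 4, 13064 mod 11 = 7, 13064 mod 17 = 8, 13064 mod 16 = 8.

x ≡ 13064 (mod 14960).


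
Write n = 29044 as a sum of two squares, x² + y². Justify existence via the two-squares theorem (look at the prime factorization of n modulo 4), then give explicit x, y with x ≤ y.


Step 1: Factor n = 29044 = 2^2 · 53 · 137.
Step 2: Check the mod-4 condition on each prime factor: 2 = 2 (special); 53 ≡ 1 (mod 4), exponent 1; 137 ≡ 1 (mod 4), exponent 1.
All primes ≡ 3 (mod 4) appear to even exponent (or don't appear), so by the two-squares theorem n IS expressible as a sum of two squares.
Step 3: Build a representation. Group n = k² · m with k = 2 and m = 53 · 137 = 7261 (a product of primes ≡ 1 (mod 4)); a representation of m scales to one of n via (k·x)² + (k·y)² = k²(x² + y²). Each prime p ≡ 1 (mod 4) is itself a sum of two squares; find a² by testing p − a² for a perfect square:
  53: 53 − 1² = 52, 53 − 2² = 49 = 7² ⇒ 53 = 2² + 7².
  137: 137 − 1² = 136, 137 − 2² = 133, 137 − 3² = 128, 137 − 4² = 121 = 11² ⇒ 137 = 4² + 11².
  Combine using the Brahmagupta–Fibonacci identity (a² + b²)(c² + d²) = (ac − bd)² + (ad + bc)² = (ac + bd)² + (ad − bc)²:
  53 · 137 = 7261: from (2² + 7²)(4² + 11²), take (2·4 − 7·11, 2·11 + 7·4) = (8 − 77, 22 + 28) = (-69, 50); dropping signs (only squares matter) gives (69, 50); check 69² + 50² = 4761 + 2500 = 7261 ✓.
  Scale by k = 2: (2·69, 2·50) = (138, 100).
Step 4: Order so x ≤ y and verify: 100² + 138² = 10000 + 19044 = 29044 = n. ✓

n = 29044 = 100² + 138² (one valid representation with x ≤ y).


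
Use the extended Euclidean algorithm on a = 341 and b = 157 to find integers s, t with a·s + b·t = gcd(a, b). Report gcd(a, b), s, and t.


Euclidean algorithm on (341, 157) — divide until remainder is 0:
  341 = 2 · 157 + 27
  157 = 5 · 27 + 22
  27 = 1 · 22 + 5
  22 = 4 · 5 + 2
  5 = 2 · 2 + 1
  2 = 2 · 1 + 0
gcd(341, 157) = 1.
Track Bezout coefficients alongside the remainders: start with r₀ = 341 = a·1 + b·0 (s = 1, t = 0) and r₁ = 157 = a·0 + b·1 (s = 0, t = 1); each new remainder r_{k+1} = r_{k-1} − q_k·r_k inherits s_{k+1} = s_{k-1} − q_k·s_k, t_{k+1} = t_{k-1} − q_k·t_k, so r_k = a·s_k + b·t_k at every step:
  q = 2: r = 27, s = 1 − 2·0 = 1, t = 0 − 2·1 = -2  (check: 341·1 + 157·(-2) = 27)
  q = 5: r = 22, s = 0 − 5·1 = -5, t = 1 − 5·(-2) = 11  (check: 341·(-5) + 157·11 = 22)
  q = 1: r = 5, s = 1 − 1·(-5) = 6, t = -2 − 1·11 = -13  (check: 341·6 + 157·(-13) = 5)
  q = 4: r = 2, s = -5 − 4·6 = -29, t = 11 − 4·(-13) = 63  (check: 341·(-29) + 157·63 = 2)
  q = 2: r = 1, s = 6 − 2·(-29) = 64, t = -13 − 2·63 = -139  (check: 341·64 + 157·(-139) = 1)
The row with r = 1 (the gcd) gives the Bezout coefficients s = 64, t = -139.
Result: 341 · (64) + 157 · (-139) = 1.

gcd(341, 157) = 1; s = 64, t = -139 (check: 341·64 + 157·(-139) = 1).


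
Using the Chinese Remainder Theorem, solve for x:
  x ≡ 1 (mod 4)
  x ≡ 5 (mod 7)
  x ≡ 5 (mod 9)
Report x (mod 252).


Moduli 4, 7, 9 are pairwise coprime; by CRT there is a unique solution modulo M = 4 · 7 · 9 = 252.
Solve pairwise, accumulating the modulus:
  Start with x ≡ 1 (mod 4).
  Combine with x ≡ 5 (mod 7): since gcd(4, 7) = 1, we get a unique residue mod 28.
    Write x = 1 + 4·t and substitute into x ≡ 5 (mod 7): 4·t ≡ 5 − 1 = 4 (mod 7).
    The inverse of 4 mod 7 is 2 (since 4·2 = 8 = 1·7 + 1), so t ≡ 2·4 = 8 ≡ 1 (mod 7).
    Then x = 1 + 4·1 = 5, valid modulo lcm(4, 7) = 28: x ≡ 5 (mod 28).
  Combine with x ≡ 5 (mod 9): since gcd(28, 9) = 1, we get a unique residue mod 252.
    Write x = 5 + 28·t and substitute into x ≡ 5 (mod 9): 28·t ≡ 5 − 5 = 0 (mod 9).
    Reduce coefficients mod 9: 1·t ≡ 0 (mod 9).
    So t ≡ 0 (mod 9).
    Then x = 5 + 28·0 = 5, valid modulo lcm(28, 9) = 252: x ≡ 5 (mod 252).
Verify: 5 mod 4 = 1 ✓, 5 mod 7 = 5 ✓, 5 mod 9 = 5 ✓.

x ≡ 5 (mod 252).


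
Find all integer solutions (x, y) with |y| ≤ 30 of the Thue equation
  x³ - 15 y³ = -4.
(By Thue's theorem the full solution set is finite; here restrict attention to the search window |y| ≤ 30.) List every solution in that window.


The equation is x³ - 15y³ = -4. For fixed y, x³ = 15·y³ − 4, so a solution requires the RHS to be a perfect cube.
Strategy: iterate y from -30 to 30, compute RHS = 15·y³ − 4, and check whether it is a (positive or negative) perfect cube.
Check small values of y:
  y = 0: RHS = -4 is not a perfect cube.
  y = 1: RHS = 11 is not a perfect cube.
  y = -1: RHS = -19 is not a perfect cube.
  y = 2: RHS = 116 is not a perfect cube.
  y = -2: RHS = -124 is not a perfect cube.
  y = 3: RHS = 401 is not a perfect cube.
  y = -3: RHS = -409 is not a perfect cube.
Continuing the search up to |y| = 30 finds no solutions either.
No (x, y) in the scanned range satisfies the equation.

No integer solutions with |y| ≤ 30.


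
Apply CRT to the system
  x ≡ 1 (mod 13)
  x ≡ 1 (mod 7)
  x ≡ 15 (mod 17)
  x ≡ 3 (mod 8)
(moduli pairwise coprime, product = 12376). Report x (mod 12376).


Product of moduli M = 13 · 7 · 17 · 8 = 12376.
Merge one congruence at a time:
  Start: x ≡ 1 (mod 13).
  Combine with x ≡ 1 (mod 7); new modulus lcm = 91.
    Write x = 1 + 13·t and substitute into x ≡ 1 (mod 7): 13·t ≡ 1 − 1 = 0 (mod 7).
    Reduce coefficients mod 7: 6·t ≡ 0 (mod 7).
    The inverse of 6 mod 7 is 6 (since 6·6 = 36 = 5·7 + 1), so t ≡ 6·0 = 0 ≡ 0 (mod 7).
    Then x = 1 + 13·0 = 1, valid modulo lcm(13, 7) = 91: x ≡ 1 (mod 91).
  Combine with x ≡ 15 (mod 17); new modulus lcm = 1547.
    Write x = 1 + 91·t and substitute into x ≡ 15 (mod 17): 91·t ≡ 15 − 1 = 14 (mod 17).
    Reduce coefficients mod 17: 6·t ≡ 14 (mod 17).
    The inverse of 6 mod 17 is 3 (since 6·3 = 18 = 1·17 + 1), so t ≡ 3·14 = 42 ≡ 8 (mod 17).
    Then x = 1 + 91·8 = 729, valid modulo lcm(91, 17) = 1547: x ≡ 729 (mod 1547).
  Combine with x ≡ 3 (mod 8); new modulus lcm = 12376.
    Write x = 729 + 1547·t and substitute into x ≡ 3 (mod 8): 1547·t ≡ 3 − 729 = -726 (mod 8).
    Reduce coefficients mod 8: 3·t ≡ 2 (mod 8).
    The inverse of 3 mod 8 is 3 (since 3·3 = 9 = 1·8 + 1), so t ≡ 3·2 = 6 ≡ 6 (mod 8).
    Then x = 729 + 1547·6 = 10011, valid modulo lcm(1547, 8) = 12376: x ≡ 10011 (mod 12376).
Verify against each original: 10011 mod 13 = 1, 10011 mod 7 = 1, 10011 mod 17 = 15, 10011 mod 8 = 3.

x ≡ 10011 (mod 12376).


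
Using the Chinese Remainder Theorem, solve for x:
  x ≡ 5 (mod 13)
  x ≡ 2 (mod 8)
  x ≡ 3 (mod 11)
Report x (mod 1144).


Moduli 13, 8, 11 are pairwise coprime; by CRT there is a unique solution modulo M = 13 · 8 · 11 = 1144.
Solve pairwise, accumulating the modulus:
  Start with x ≡ 5 (mod 13).
  Combine with x ≡ 2 (mod 8): since gcd(13, 8) = 1, we get a unique residue mod 104.
    Write x = 5 + 13·t and substitute into x ≡ 2 (mod 8): 13·t ≡ 2 − 5 = -3 (mod 8).
    Reduce coefficients mod 8: 5·t ≡ 5 (mod 8).
    The inverse of 5 mod 8 is 5 (since 5·5 = 25 = 3·8 + 1), so t ≡ 5·5 = 25 ≡ 1 (mod 8).
    Then x = 5 + 13·1 = 18, valid modulo lcm(13, 8) = 104: x ≡ 18 (mod 104).
  Combine with x ≡ 3 (mod 11): since gcd(104, 11) = 1, we get a unique residue mod 1144.
    Write x = 18 + 104·t and substitute into x ≡ 3 (mod 11): 104·t ≡ 3 − 18 = -15 (mod 11).
    Reduce coefficients mod 11: 5·t ≡ 7 (mod 11).
    The inverse of 5 mod 11 is 9 (since 5·9 = 45 = 4·11 + 1), so t ≡ 9·7 = 63 ≡ 8 (mod 11).
    Then x = 18 + 104·8 = 850, valid modulo lcm(104, 11) = 1144: x ≡ 850 (mod 1144).
Verify: 850 mod 13 = 5 ✓, 850 mod 8 = 2 ✓, 850 mod 11 = 3 ✓.

x ≡ 850 (mod 1144).


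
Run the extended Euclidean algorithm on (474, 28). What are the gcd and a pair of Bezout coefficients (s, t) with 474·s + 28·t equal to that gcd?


Euclidean algorithm on (474, 28) — divide until remainder is 0:
  474 = 16 · 28 + 26
  28 = 1 · 26 + 2
  26 = 13 · 2 + 0
gcd(474, 28) = 2.
Track Bezout coefficients alongside the remainders: start with r₀ = 474 = a·1 + b·0 (s = 1, t = 0) and r₁ = 28 = a·0 + b·1 (s = 0, t = 1); each new remainder r_{k+1} = r_{k-1} − q_k·r_k inherits s_{k+1} = s_{k-1} − q_k·s_k, t_{k+1} = t_{k-1} − q_k·t_k, so r_k = a·s_k + b·t_k at every step:
  q = 16: r = 26, s = 1 − 16·0 = 1, t = 0 − 16·1 = -16  (check: 474·1 + 28·(-16) = 26)
  q = 1: r = 2, s = 0 − 1·1 = -1, t = 1 − 1·(-16) = 17  (check: 474·(-1) + 28·17 = 2)
The row with r = 2 (the gcd) gives the Bezout coefficients s = -1, t = 17.
Result: 474 · (-1) + 28 · (17) = 2.

gcd(474, 28) = 2; s = -1, t = 17 (check: 474·(-1) + 28·17 = 2).


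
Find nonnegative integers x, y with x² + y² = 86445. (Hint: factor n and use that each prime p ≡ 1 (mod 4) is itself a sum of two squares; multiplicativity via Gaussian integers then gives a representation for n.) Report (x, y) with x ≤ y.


Step 1: Factor n = 86445 = 3^2 · 5 · 17 · 113.
Step 2: Check the mod-4 condition on each prime factor: 3 ≡ 3 (mod 4), exponent 2 (must be even); 5 ≡ 1 (mod 4), exponent 1; 17 ≡ 1 (mod 4), exponent 1; 113 ≡ 1 (mod 4), exponent 1.
All primes ≡ 3 (mod 4) appear to even exponent (or don't appear), so by the two-squares theorem n IS expressible as a sum of two squares.
Step 3: Build a representation. Group n = k² · m with k = 3 and m = 5 · 17 · 113 = 9605 (a product of primes ≡ 1 (mod 4)); a representation of m scales to one of n via (k·x)² + (k·y)² = k²(x² + y²). Each prime p ≡ 1 (mod 4) is itself a sum of two squares; find a² by testing p − a² for a perfect square:
  5: 5 − 1² = 4 = 2² ⇒ 5 = 1² + 2².
  17: 17 − 1² = 16 = 4² ⇒ 17 = 1² + 4².
  113: 113 − 1² = 112, 113 − 2² = 109, 113 − 3² = 104, 113 − 4² = 97, 113 − 5² = 88, 113 − 6² = 77, 113 − 7² = 64 = 8² ⇒ 113 = 7² + 8².
  Combine using the Brahmagupta–Fibonacci identity (a² + b²)(c² + d²) = (ac − bd)² + (ad + bc)² = (ac + bd)² + (ad − bc)²:
  5 · 17 = 85: from (1² + 2²)(1² + 4²), take (1·1 − 2·4, 1·4 + 2·1) = (1 − 8, 4 + 2) = (-7, 6); dropping signs (only squares matter) gives (7, 6); check 7² + 6² = 49 + 36 = 85 ✓.
  85 · 113 = 9605: from (7² + 6²)(7² + 8²), take (7·7 − 6·8, 7·8 + 6·7) = (49 − 48, 56 + 42) = (1, 98); check 1² + 98² = 1 + 9604 = 9605 ✓.
  Scale by k = 3: (3·1, 3·98) = (3, 294).
Step 4: Order so x ≤ y and verify: 3² + 294² = 9 + 86436 = 86445 = n. ✓

n = 86445 = 3² + 294² (one valid representation with x ≤ y).


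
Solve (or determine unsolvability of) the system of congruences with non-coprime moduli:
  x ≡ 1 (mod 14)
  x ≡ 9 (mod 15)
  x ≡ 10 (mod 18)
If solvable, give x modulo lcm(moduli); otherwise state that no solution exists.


Moduli 14, 15, 18 are not pairwise coprime, so CRT works modulo lcm(m_i) when all pairwise compatibility conditions hold.
Pairwise compatibility: gcd(m_i, m_j) must divide a_i - a_j for every pair.
Merge one congruence at a time:
  Start: x ≡ 1 (mod 14).
  Combine with x ≡ 9 (mod 15): gcd(14, 15) = 1; 9 - 1 = 8, which IS divisible by 1, so compatible.
    Write x = 1 + 14·t and substitute into x ≡ 9 (mod 15): 14·t ≡ 9 − 1 = 8 (mod 15).
    The inverse of 14 mod 15 is 14 (since 14·14 = 196 = 13·15 + 1), so t ≡ 14·8 = 112 ≡ 7 (mod 15).
    Then x = 1 + 14·7 = 99, valid modulo lcm(14, 15) = 210: x ≡ 99 (mod 210).
  Combine with x ≡ 10 (mod 18): gcd(210, 18) = 6, and 10 - 99 = -89 is NOT divisible by 6.
    ⇒ system is inconsistent (no integer solution).

No solution (the system is inconsistent).


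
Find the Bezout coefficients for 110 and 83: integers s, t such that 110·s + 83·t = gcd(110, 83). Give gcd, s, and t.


Euclidean algorithm on (110, 83) — divide until remainder is 0:
  110 = 1 · 83 + 27
  83 = 3 · 27 + 2
  27 = 13 · 2 + 1
  2 = 2 · 1 + 0
gcd(110, 83) = 1.
Track Bezout coefficients alongside the remainders: start with r₀ = 110 = a·1 + b·0 (s = 1, t = 0) and r₁ = 83 = a·0 + b·1 (s = 0, t = 1); each new remainder r_{k+1} = r_{k-1} − q_k·r_k inherits s_{k+1} = s_{k-1} − q_k·s_k, t_{k+1} = t_{k-1} − q_k·t_k, so r_k = a·s_k + b·t_k at every step:
  q = 1: r = 27, s = 1 − 1·0 = 1, t = 0 − 1·1 = -1  (check: 110·1 + 83·(-1) = 27)
  q = 3: r = 2, s = 0 − 3·1 = -3, t = 1 − 3·(-1) = 4  (check: 110·(-3) + 83·4 = 2)
  q = 13: r = 1, s = 1 − 13·(-3) = 40, t = -1 − 13·4 = -53  (check: 110·40 + 83·(-53) = 1)
The row with r = 1 (the gcd) gives the Bezout coefficients s = 40, t = -53.
Result: 110 · (40) + 83 · (-53) = 1.

gcd(110, 83) = 1; s = 40, t = -53 (check: 110·40 + 83·(-53) = 1).


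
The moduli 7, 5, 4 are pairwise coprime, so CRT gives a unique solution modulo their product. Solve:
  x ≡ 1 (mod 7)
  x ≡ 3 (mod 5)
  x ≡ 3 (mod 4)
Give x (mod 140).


Moduli 7, 5, 4 are pairwise coprime; by CRT there is a unique solution modulo M = 7 · 5 · 4 = 140.
Solve pairwise, accumulating the modulus:
  Start with x ≡ 1 (mod 7).
  Combine with x ≡ 3 (mod 5): since gcd(7, 5) = 1, we get a unique residue mod 35.
    Write x = 1 + 7·t and substitute into x ≡ 3 (mod 5): 7·t ≡ 3 − 1 = 2 (mod 5).
    Reduce coefficients mod 5: 2·t ≡ 2 (mod 5).
    The inverse of 2 mod 5 is 3 (since 2·3 = 6 = 1·5 + 1), so t ≡ 3·2 = 6 ≡ 1 (mod 5).
    Then x = 1 + 7·1 = 8, valid modulo lcm(7, 5) = 35: x ≡ 8 (mod 35).
  Combine with x ≡ 3 (mod 4): since gcd(35, 4) = 1, we get a unique residue mod 140.
    Write x = 8 + 35·t and substitute into x ≡ 3 (mod 4): 35·t ≡ 3 − 8 = -5 (mod 4).
    Reduce coefficients mod 4: 3·t ≡ 3 (mod 4).
    The inverse of 3 mod 4 is 3 (since 3·3 = 9 = 2·4 + 1), so t ≡ 3·3 = 9 ≡ 1 (mod 4).
    Then x = 8 + 35·1 = 43, valid modulo lcm(35, 4) = 140: x ≡ 43 (mod 140).
Verify: 43 mod 7 = 1 ✓, 43 mod 5 = 3 ✓, 43 mod 4 = 3 ✓.

x ≡ 43 (mod 140).


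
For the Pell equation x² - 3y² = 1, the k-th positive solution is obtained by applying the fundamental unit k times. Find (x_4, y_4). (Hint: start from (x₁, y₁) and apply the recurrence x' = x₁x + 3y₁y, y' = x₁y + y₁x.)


Step 1: Find the fundamental solution (x₁, y₁) of x² - 3y² = 1.
  Expand √3 as a continued fraction. a₀ = ⌊√3⌋ = 1; iterate m_{k+1} = d_k·a_k − m_k, d_{k+1} = (3 − m_{k+1}²)/d_k, a_{k+1} = ⌊(a₀ + m_{k+1})/d_{k+1}⌋ (starting m₀ = 0, d₀ = 1), with convergents p_k = a_k·p_{k-1} + p_{k-2}, q_k = a_k·q_{k-1} + q_{k-2} (p₋₁ = 1, q₋₁ = 0):
  k = 0: a₀ = 1; p₀/q₀ = 1/1; p₀² − 3·q₀² = 1 − 3 = -2.
  k = 1: m = 1, d = 2, a = ⌊(1 + 1)/2⌋ = 1; p/q = (1·1 + 1)/(1·1 + 0) = 2/1; p² − 3·q² = 4 − 3 = 1.
  The first convergent with p² − 3·q² = 1 gives the fundamental solution (x₁, y₁) = (2, 1).
Step 2: Apply the recurrence (x_{n+1}, y_{n+1}) = (x₁x_n + 3y₁y_n, x₁y_n + y₁x_n) repeatedly.
  From (x_1, y_1) = (2, 1): x_2 = 2·2 + 3·1·1 = 7; y_2 = 2·1 + 1·2 = 4.
  From (x_2, y_2) = (7, 4): x_3 = 2·7 + 3·1·4 = 26; y_3 = 2·4 + 1·7 = 15.
  From (x_3, y_3) = (26, 15): x_4 = 2·26 + 3·1·15 = 97; y_4 = 2·15 + 1·26 = 56.
Step 3: Verify x_4² - 3·y_4² = 9409 - 9408 = 1 (should be 1). ✓

(x_1, y_1) = (2, 1); (x_4, y_4) = (97, 56).


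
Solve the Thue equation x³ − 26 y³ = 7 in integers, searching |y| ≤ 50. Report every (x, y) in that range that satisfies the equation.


The equation is x³ - 26y³ = 7. For fixed y, x³ = 26·y³ + 7, so a solution requires the RHS to be a perfect cube.
Strategy: iterate y from -50 to 50, compute RHS = 26·y³ + 7, and check whether it is a (positive or negative) perfect cube.
Check small values of y:
  y = 0: RHS = 7 is not a perfect cube.
  y = 1: RHS = 33 is not a perfect cube.
  y = -1: RHS = -19 is not a perfect cube.
  y = 2: RHS = 215 is not a perfect cube.
  y = -2: RHS = -201 is not a perfect cube.
  y = 3: RHS = 709 is not a perfect cube.
  y = -3: RHS = -695 is not a perfect cube.
Continuing the search up to |y| = 50 finds no solutions either.
No (x, y) in the scanned range satisfies the equation.

No integer solutions with |y| ≤ 50.


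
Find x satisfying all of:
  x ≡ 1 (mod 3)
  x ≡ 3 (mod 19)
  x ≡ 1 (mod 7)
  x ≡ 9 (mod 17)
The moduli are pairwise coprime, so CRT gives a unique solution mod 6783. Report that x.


Product of moduli M = 3 · 19 · 7 · 17 = 6783.
Merge one congruence at a time:
  Start: x ≡ 1 (mod 3).
  Combine with x ≡ 3 (mod 19); new modulus lcm = 57.
    Write x = 1 + 3·t and substitute into x ≡ 3 (mod 19): 3·t ≡ 3 − 1 = 2 (mod 19).
    The inverse of 3 mod 19 is 13 (since 3·13 = 39 = 2·19 + 1), so t ≡ 13·2 = 26 ≡ 7 (mod 19).
    Then x = 1 + 3·7 = 22, valid modulo lcm(3, 19) = 57: x ≡ 22 (mod 57).
  Combine with x ≡ 1 (mod 7); new modulus lcm = 399.
    Write x = 22 + 57·t and substitute into x ≡ 1 (mod 7): 57·t ≡ 1 − 22 = -21 (mod 7).
    Reduce coefficients mod 7: 1·t ≡ 0 (mod 7).
    So t ≡ 0 (mod 7).
    Then x = 22 + 57·0 = 22, valid modulo lcm(57, 7) = 399: x ≡ 22 (mod 399).
  Combine with x ≡ 9 (mod 17); new modulus lcm = 6783.
    Write x = 22 + 399·t and substitute into x ≡ 9 (mod 17): 399·t ≡ 9 − 22 = -13 (mod 17).
    Reduce coefficients mod 17: 8·t ≡ 4 (mod 17).
    The inverse of 8 mod 17 is 15 (since 8·15 = 120 = 7·17 + 1), so t ≡ 15·4 = 60 ≡ 9 (mod 17).
    Then x = 22 + 399·9 = 3613, valid modulo lcm(399, 17) = 6783: x ≡ 3613 (mod 6783).
Verify against each original: 3613 mod 3 = 1, 3613 mod 19 = 3, 3613 mod 7 = 1, 3613 mod 17 = 9.

x ≡ 3613 (mod 6783).


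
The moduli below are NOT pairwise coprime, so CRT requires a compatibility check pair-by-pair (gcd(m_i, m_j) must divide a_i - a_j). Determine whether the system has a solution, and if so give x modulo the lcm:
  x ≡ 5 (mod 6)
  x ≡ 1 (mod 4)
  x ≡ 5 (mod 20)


Moduli 6, 4, 20 are not pairwise coprime, so CRT works modulo lcm(m_i) when all pairwise compatibility conditions hold.
Pairwise compatibility: gcd(m_i, m_j) must divide a_i - a_j for every pair.
Merge one congruence at a time:
  Start: x ≡ 5 (mod 6).
  Combine with x ≡ 1 (mod 4): gcd(6, 4) = 2; 1 - 5 = -4, which IS divisible by 2, so compatible.
    Write x = 5 + 6·t and substitute into x ≡ 1 (mod 4): 6·t ≡ 1 − 5 = -4 (mod 4).
    Divide the congruence (and modulus) by g = 2: 3·t ≡ -2 (mod 2).
    Reduce coefficients mod 2: 1·t ≡ 0 (mod 2).
    So t ≡ 0 (mod 2).
    Then x = 5 + 6·0 = 5, valid modulo lcm(6, 4) = 12: x ≡ 5 (mod 12).
  Combine with x ≡ 5 (mod 20): gcd(12, 20) = 4; 5 - 5 = 0, which IS divisible by 4, so compatible.
    Write x = 5 + 12·t and substitute into x ≡ 5 (mod 20): 12·t ≡ 5 − 5 = 0 (mod 20).
    Divide the congruence (and modulus) by g = 4: 3·t ≡ 0 (mod 5).
    The inverse of 3 mod 5 is 2 (since 3·2 = 6 = 1·5 + 1), so t ≡ 2·0 = 0 ≡ 0 (mod 5).
    Then x = 5 + 12·0 = 5, valid modulo lcm(12, 20) = 60: x ≡ 5 (mod 60).
Verify: 5 mod 6 = 5, 5 mod 4 = 1, 5 mod 20 = 5.

x ≡ 5 (mod 60).


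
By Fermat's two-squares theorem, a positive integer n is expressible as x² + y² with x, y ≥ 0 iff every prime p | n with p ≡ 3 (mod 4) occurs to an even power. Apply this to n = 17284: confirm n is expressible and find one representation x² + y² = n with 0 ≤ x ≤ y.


Step 1: Factor n = 17284 = 2^2 · 29 · 149.
Step 2: Check the mod-4 condition on each prime factor: 2 = 2 (special); 29 ≡ 1 (mod 4), exponent 1; 149 ≡ 1 (mod 4), exponent 1.
All primes ≡ 3 (mod 4) appear to even exponent (or don't appear), so by the two-squares theorem n IS expressible as a sum of two squares.
Step 3: Build a representation. Group n = k² · m with k = 2 and m = 29 · 149 = 4321 (a product of primes ≡ 1 (mod 4)); a representation of m scales to one of n via (k·x)² + (k·y)² = k²(x² + y²). Each prime p ≡ 1 (mod 4) is itself a sum of two squares; find a² by testing p − a² for a perfect square:
  29: 29 − 1² = 28, 29 − 2² = 25 = 5² ⇒ 29 = 2² + 5².
  149: 149 − 1² = 148, 149 − 2² = 145, 149 − 3² = 140, 149 − 4² = 133, 149 − 5² = 124, 149 − 6² = 113, 149 − 7² = 100 = 10² ⇒ 149 = 7² + 10².
  Combine using the Brahmagupta–Fibonacci identity (a² + b²)(c² + d²) = (ac − bd)² + (ad + bc)² = (ac + bd)² + (ad − bc)²:
  29 · 149 = 4321: from (2² + 5²)(7² + 10²), take (2·7 − 5·10, 2·10 + 5·7) = (14 − 50, 20 + 35) = (-36, 55); dropping signs (only squares matter) gives (36, 55); check 36² + 55² = 1296 + 3025 = 4321 ✓.
  Scale by k = 2: (2·36, 2·55) = (72, 110).
Step 4: Order so x ≤ y and verify: 72² + 110² = 5184 + 12100 = 17284 = n. ✓

n = 17284 = 72² + 110² (one valid representation with x ≤ y).


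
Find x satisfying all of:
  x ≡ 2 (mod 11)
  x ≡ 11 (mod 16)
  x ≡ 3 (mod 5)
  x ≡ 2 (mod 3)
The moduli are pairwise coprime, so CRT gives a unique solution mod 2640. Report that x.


Product of moduli M = 11 · 16 · 5 · 3 = 2640.
Merge one congruence at a time:
  Start: x ≡ 2 (mod 11).
  Combine with x ≡ 11 (mod 16); new modulus lcm = 176.
    Write x = 2 + 11·t and substitute into x ≡ 11 (mod 16): 11·t ≡ 11 − 2 = 9 (mod 16).
    The inverse of 11 mod 16 is 3 (since 11·3 = 33 = 2·16 + 1), so t ≡ 3·9 = 27 ≡ 11 (mod 16).
    Then x = 2 + 11·11 = 123, valid modulo lcm(11, 16) = 176: x ≡ 123 (mod 176).
  Combine with x ≡ 3 (mod 5); new modulus lcm = 880.
    Write x = 123 + 176·t and substitute into x ≡ 3 (mod 5): 176·t ≡ 3 − 123 = -120 (mod 5).
    Reduce coefficients mod 5: 1·t ≡ 0 (mod 5).
    So t ≡ 0 (mod 5).
    Then x = 123 + 176·0 = 123, valid modulo lcm(176, 5) = 880: x ≡ 123 (mod 880).
  Combine with x ≡ 2 (mod 3); new modulus lcm = 2640.
    Write x = 123 + 880·t and substitute into x ≡ 2 (mod 3): 880·t ≡ 2 − 123 = -121 (mod 3).
    Reduce coefficients mod 3: 1·t ≡ 2 (mod 3).
    So t ≡ 2 (mod 3).
    Then x = 123 + 880·2 = 1883, valid modulo lcm(880, 3) = 2640: x ≡ 1883 (mod 2640).
Verify against each original: 1883 mod 11 = 2, 1883 mod 16 = 11, 1883 mod 5 = 3, 1883 mod 3 = 2.

x ≡ 1883 (mod 2640).


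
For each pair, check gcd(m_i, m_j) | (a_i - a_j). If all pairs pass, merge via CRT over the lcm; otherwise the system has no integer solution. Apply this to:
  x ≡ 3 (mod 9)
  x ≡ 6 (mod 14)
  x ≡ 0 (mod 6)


Moduli 9, 14, 6 are not pairwise coprime, so CRT works modulo lcm(m_i) when all pairwise compatibility conditions hold.
Pairwise compatibility: gcd(m_i, m_j) must divide a_i - a_j for every pair.
Merge one congruence at a time:
  Start: x ≡ 3 (mod 9).
  Combine with x ≡ 6 (mod 14): gcd(9, 14) = 1; 6 - 3 = 3, which IS divisible by 1, so compatible.
    Write x = 3 + 9·t and substitute into x ≡ 6 (mod 14): 9·t ≡ 6 − 3 = 3 (mod 14).
    The inverse of 9 mod 14 is 11 (since 9·11 = 99 = 7·14 + 1), so t ≡ 11·3 = 33 ≡ 5 (mod 14).
    Then x = 3 + 9·5 = 48, valid modulo lcm(9, 14) = 126: x ≡ 48 (mod 126).
  Combine with x ≡ 0 (mod 6): gcd(126, 6) = 6; 0 - 48 = -48, which IS divisible by 6, so compatible.
    Write x = 48 + 126·t and substitute into x ≡ 0 (mod 6): 126·t ≡ 0 − 48 = -48 (mod 6).
    Divide the congruence (and modulus) by g = 6: 21·t ≡ -8 (mod 1).
    Modulo 1 every t works; take t = 0.
    Then x = 48 + 126·0 = 48, valid modulo lcm(126, 6) = 126: x ≡ 48 (mod 126).
Verify: 48 mod 9 = 3, 48 mod 14 = 6, 48 mod 6 = 0.

x ≡ 48 (mod 126).


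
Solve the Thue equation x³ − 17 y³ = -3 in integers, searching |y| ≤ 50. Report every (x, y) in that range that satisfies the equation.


The equation is x³ - 17y³ = -3. For fixed y, x³ = 17·y³ − 3, so a solution requires the RHS to be a perfect cube.
Strategy: iterate y from -50 to 50, compute RHS = 17·y³ − 3, and check whether it is a (positive or negative) perfect cube.
Check small values of y:
  y = 0: RHS = -3 is not a perfect cube.
  y = 1: RHS = 14 is not a perfect cube.
  y = -1: RHS = -20 is not a perfect cube.
  y = 2: RHS = 133 is not a perfect cube.
  y = -2: RHS = -139 is not a perfect cube.
  y = 3: RHS = 456 is not a perfect cube.
  y = -3: RHS = -462 is not a perfect cube.
Continuing the search up to |y| = 50 finds no solutions either.
No (x, y) in the scanned range satisfies the equation.

No integer solutions with |y| ≤ 50.


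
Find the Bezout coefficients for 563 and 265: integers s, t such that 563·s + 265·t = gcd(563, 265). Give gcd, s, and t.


Euclidean algorithm on (563, 265) — divide until remainder is 0:
  563 = 2 · 265 + 33
  265 = 8 · 33 + 1
  33 = 33 · 1 + 0
gcd(563, 265) = 1.
Track Bezout coefficients alongside the remainders: start with r₀ = 563 = a·1 + b·0 (s = 1, t = 0) and r₁ = 265 = a·0 + b·1 (s = 0, t = 1); each new remainder r_{k+1} = r_{k-1} − q_k·r_k inherits s_{k+1} = s_{k-1} − q_k·s_k, t_{k+1} = t_{k-1} − q_k·t_k, so r_k = a·s_k + b·t_k at every step:
  q = 2: r = 33, s = 1 − 2·0 = 1, t = 0 − 2·1 = -2  (check: 563·1 + 265·(-2) = 33)
  q = 8: r = 1, s = 0 − 8·1 = -8, t = 1 − 8·(-2) = 17  (check: 563·(-8) + 265·17 = 1)
The row with r = 1 (the gcd) gives the Bezout coefficients s = -8, t = 17.
Result: 563 · (-8) + 265 · (17) = 1.

gcd(563, 265) = 1; s = -8, t = 17 (check: 563·(-8) + 265·17 = 1).
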